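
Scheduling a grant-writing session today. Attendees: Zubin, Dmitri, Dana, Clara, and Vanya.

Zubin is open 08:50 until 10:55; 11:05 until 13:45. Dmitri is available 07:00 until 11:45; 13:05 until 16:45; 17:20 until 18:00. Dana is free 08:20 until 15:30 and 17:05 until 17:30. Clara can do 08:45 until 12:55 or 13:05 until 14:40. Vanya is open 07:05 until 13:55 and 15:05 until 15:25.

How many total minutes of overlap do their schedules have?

Zubin ∩ Dmitri: 08:50-10:55, 11:05-11:45, 13:05-13:45.
Zubin ∩ Dmitri ∩ Dana: 08:50-10:55, 11:05-11:45, 13:05-13:45.
Zubin ∩ Dmitri ∩ Dana ∩ Clara: 08:50-10:55, 11:05-11:45, 13:05-13:45.
Zubin ∩ Dmitri ∩ Dana ∩ Clara ∩ Vanya: 08:50-10:55, 11:05-11:45, 13:05-13:45.
Those are the intersection windows.
Summing the common windows: 125 + 40 + 40 = 205 minutes.

205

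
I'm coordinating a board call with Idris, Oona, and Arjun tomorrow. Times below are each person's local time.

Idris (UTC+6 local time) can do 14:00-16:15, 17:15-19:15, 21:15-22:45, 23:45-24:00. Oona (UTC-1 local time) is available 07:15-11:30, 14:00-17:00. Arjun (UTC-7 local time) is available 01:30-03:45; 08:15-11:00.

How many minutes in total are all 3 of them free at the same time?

210

Idris in UTC: 08:00-10:15, 11:15-13:15, 15:15-16:45, 17:45-18:00 (subtract 6h to convert from UTC+6).
Oona in UTC: 08:15-12:30, 15:00-18:00 (add 1h to convert from UTC-1).
Arjun in UTC: 08:30-10:45, 15:15-18:00 (add 7h to convert from UTC-7).
Idris ∩ Oona: 08:15-10:15, 11:15-12:30, 15:15-16:45, 17:45-18:00.
Idris ∩ Oona ∩ Arjun: 08:30-10:15, 15:15-16:45, 17:45-18:00.
Those are the intersection windows.
Summing the common windows: 105 + 90 + 15 = 210 minutes.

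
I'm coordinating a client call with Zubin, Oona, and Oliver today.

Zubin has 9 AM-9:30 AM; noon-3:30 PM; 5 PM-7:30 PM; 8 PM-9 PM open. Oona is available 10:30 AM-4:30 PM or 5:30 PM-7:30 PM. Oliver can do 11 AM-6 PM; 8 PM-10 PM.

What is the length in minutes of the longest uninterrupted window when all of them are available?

Zubin ∩ Oona: 12:00-15:30, 17:30-19:30.
Zubin ∩ Oona ∩ Oliver: 12:00-15:30, 17:30-18:00.
The longest is 12:00-15:30 at 210 minutes.

210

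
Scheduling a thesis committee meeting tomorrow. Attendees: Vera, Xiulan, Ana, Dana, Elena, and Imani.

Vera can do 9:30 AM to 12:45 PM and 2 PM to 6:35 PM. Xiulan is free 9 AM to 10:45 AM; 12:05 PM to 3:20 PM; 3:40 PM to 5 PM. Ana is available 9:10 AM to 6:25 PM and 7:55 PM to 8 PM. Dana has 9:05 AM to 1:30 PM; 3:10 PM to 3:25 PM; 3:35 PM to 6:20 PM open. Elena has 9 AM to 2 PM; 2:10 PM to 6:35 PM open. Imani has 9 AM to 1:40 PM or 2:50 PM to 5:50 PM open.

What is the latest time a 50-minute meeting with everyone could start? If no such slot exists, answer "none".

16:10

Vera ∩ Xiulan: 09:30-10:45, 12:05-12:45, 14:00-15:20, 15:40-17:00.
Vera ∩ Xiulan ∩ Ana: 09:30-10:45, 12:05-12:45, 14:00-15:20, 15:40-17:00.
Vera ∩ Xiulan ∩ Ana ∩ Dana: 09:30-10:45, 12:05-12:45, 15:10-15:20, 15:40-17:00.
Vera ∩ Xiulan ∩ Ana ∩ Dana ∩ Elena: 09:30-10:45, 12:05-12:45, 15:10-15:20, 15:40-17:00.
Vera ∩ Xiulan ∩ Ana ∩ Dana ∩ Elena ∩ Imani: 09:30-10:45, 12:05-12:45, 15:10-15:20, 15:40-17:00.
Those are the intersection windows.
The last common window of at least 50 minutes is 15:40-17:00; a 50-minute meeting can start as late as 16:10 and still end by 17:00.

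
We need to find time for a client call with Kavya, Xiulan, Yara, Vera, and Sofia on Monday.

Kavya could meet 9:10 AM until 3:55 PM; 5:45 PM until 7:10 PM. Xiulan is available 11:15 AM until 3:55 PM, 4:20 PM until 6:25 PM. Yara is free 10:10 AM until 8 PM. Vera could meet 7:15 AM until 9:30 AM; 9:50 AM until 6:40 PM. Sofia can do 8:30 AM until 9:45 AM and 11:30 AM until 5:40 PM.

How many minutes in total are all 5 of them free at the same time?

265

Kavya ∩ Xiulan: 11:15-15:55, 17:45-18:25.
Kavya ∩ Xiulan ∩ Yara: 11:15-15:55, 17:45-18:25.
Kavya ∩ Xiulan ∩ Yara ∩ Vera: 11:15-15:55, 17:45-18:25.
Kavya ∩ Xiulan ∩ Yara ∩ Vera ∩ Sofia: 11:30-15:55.
That's a single block of 265 minutes.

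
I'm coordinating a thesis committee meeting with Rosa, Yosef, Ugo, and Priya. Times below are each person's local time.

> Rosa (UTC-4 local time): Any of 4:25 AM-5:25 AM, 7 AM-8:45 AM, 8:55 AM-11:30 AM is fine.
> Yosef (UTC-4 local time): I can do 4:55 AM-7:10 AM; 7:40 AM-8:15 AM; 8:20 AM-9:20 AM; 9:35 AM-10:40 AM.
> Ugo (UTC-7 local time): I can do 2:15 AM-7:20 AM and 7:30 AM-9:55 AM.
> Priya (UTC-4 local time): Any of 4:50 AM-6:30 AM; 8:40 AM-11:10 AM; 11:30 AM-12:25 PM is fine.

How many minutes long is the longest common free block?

45

Rosa in UTC: 08:25-09:25, 11:00-12:45, 12:55-15:30 (add 4h to convert from UTC-4).
Yosef in UTC: 08:55-11:10, 11:40-12:15, 12:20-13:20, 13:35-14:40 (add 4h to convert from UTC-4).
Ugo in UTC: 09:15-14:20, 14:30-16:55 (add 7h to convert from UTC-7).
Priya in UTC: 08:50-10:30, 12:40-15:10, 15:30-16:25 (add 4h to convert from UTC-4).
Rosa ∩ Yosef: 08:55-09:25, 11:00-11:10, 11:40-12:15, 12:20-12:45, 12:55-13:20, 13:35-14:40.
Rosa ∩ Yosef ∩ Ugo: 09:15-09:25, 11:00-11:10, 11:40-12:15, 12:20-12:45, 12:55-13:20, 13:35-14:20, 14:30-14:40.
Rosa ∩ Yosef ∩ Ugo ∩ Priya: 09:15-09:25, 12:40-12:45, 12:55-13:20, 13:35-14:20, 14:30-14:40.
The longest is 13:35-14:20 at 45 minutes.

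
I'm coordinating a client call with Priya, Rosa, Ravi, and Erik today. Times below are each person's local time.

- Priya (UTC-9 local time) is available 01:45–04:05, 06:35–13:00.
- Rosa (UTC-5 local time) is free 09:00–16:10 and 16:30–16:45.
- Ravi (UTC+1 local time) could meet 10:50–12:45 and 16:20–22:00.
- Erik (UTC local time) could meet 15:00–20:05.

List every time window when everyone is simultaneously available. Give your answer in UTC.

15:35-20:05

Priya in UTC: 10:45-13:05, 15:35-22:00 (add 9h to convert from UTC-9).
Rosa in UTC: 14:00-21:10, 21:30-21:45 (add 5h to convert from UTC-5).
Ravi in UTC: 09:50-11:45, 15:20-21:00 (subtract 1h to convert from UTC+1).
Erik in UTC: 15:00-20:05.
Priya ∩ Rosa: 15:35-21:10, 21:30-21:45.
Priya ∩ Rosa ∩ Ravi: 15:35-21:00.
Priya ∩ Rosa ∩ Ravi ∩ Erik: 15:35-20:05.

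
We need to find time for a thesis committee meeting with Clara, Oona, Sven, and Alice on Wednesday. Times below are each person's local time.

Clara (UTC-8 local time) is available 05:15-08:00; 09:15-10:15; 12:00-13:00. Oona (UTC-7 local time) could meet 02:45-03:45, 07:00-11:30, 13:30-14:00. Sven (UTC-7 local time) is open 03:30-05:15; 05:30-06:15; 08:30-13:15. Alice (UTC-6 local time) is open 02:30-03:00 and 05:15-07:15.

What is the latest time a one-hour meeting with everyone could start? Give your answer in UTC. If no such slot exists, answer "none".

Clara in UTC: 13:15-16:00, 17:15-18:15, 20:00-21:00 (add 8h to convert from UTC-8).
Oona in UTC: 09:45-10:45, 14:00-18:30, 20:30-21:00 (add 7h to convert from UTC-7).
Sven in UTC: 10:30-12:15, 12:30-13:15, 15:30-20:15 (add 7h to convert from UTC-7).
Alice in UTC: 08:30-09:00, 11:15-13:15 (add 6h to convert from UTC-6).
Clara ∩ Oona: 14:00-16:00, 17:15-18:15, 20:30-21:00.
Clara ∩ Oona ∩ Sven: 15:30-16:00, 17:15-18:15.
Clara ∩ Oona ∩ Sven ∩ Alice: ∅.
There is no time when everyone is free.
No common window is at least 60 minutes long.

none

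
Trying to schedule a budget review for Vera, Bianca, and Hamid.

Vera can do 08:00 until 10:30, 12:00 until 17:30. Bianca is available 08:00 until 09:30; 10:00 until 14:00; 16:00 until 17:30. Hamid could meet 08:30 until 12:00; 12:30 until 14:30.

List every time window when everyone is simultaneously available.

Vera ∩ Bianca: 08:00-09:30, 10:00-10:30, 12:00-14:00, 16:00-17:30.
Vera ∩ Bianca ∩ Hamid: 08:30-09:30, 10:00-10:30, 12:30-14:00.

08:30-09:30, 10:00-10:30, 12:30-14:00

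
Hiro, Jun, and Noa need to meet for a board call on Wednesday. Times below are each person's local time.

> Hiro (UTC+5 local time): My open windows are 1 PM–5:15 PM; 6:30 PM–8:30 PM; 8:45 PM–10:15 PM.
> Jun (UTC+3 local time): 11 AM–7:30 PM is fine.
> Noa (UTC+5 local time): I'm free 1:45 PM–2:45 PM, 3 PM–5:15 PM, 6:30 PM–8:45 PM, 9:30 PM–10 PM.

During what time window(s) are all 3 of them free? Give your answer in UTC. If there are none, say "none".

08:45-09:45, 10:00-12:15, 13:30-15:30

Hiro in UTC: 08:00-12:15, 13:30-15:30, 15:45-17:15 (subtract 5h to convert from UTC+5).
Jun in UTC: 08:00-16:30 (subtract 3h to convert from UTC+3).
Noa in UTC: 08:45-09:45, 10:00-12:15, 13:30-15:45, 16:30-17:00 (subtract 5h to convert from UTC+5).
Hiro ∩ Jun: 08:00-12:15, 13:30-15:30, 15:45-16:30.
Hiro ∩ Jun ∩ Noa: 08:45-09:45, 10:00-12:15, 13:30-15:30.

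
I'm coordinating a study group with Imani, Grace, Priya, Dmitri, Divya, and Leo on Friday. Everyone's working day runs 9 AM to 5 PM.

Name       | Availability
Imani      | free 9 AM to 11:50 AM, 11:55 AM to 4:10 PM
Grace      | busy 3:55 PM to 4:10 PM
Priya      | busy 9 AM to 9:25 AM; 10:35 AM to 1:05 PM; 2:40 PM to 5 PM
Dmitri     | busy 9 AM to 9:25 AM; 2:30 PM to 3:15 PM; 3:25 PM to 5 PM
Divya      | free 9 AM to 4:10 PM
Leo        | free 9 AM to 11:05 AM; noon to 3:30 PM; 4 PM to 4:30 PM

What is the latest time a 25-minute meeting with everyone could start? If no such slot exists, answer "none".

Imani free: 09:00-11:50, 11:55-16:10.
Grace free: 09:00-15:55, 16:10-17:00 (invert busy blocks within the working day).
Priya free: 09:25-10:35, 13:05-14:40 (invert busy blocks within the working day).
Dmitri free: 09:25-14:30, 15:15-15:25 (invert busy blocks within the working day).
Divya free: 09:00-16:10.
Leo free: 09:00-11:05, 12:00-15:30, 16:00-16:30.
Imani ∩ Grace: 09:00-11:50, 11:55-15:55.
Imani ∩ Grace ∩ Priya: 09:25-10:35, 13:05-14:40.
Imani ∩ Grace ∩ Priya ∩ Dmitri: 09:25-10:35, 13:05-14:30.
Imani ∩ Grace ∩ Priya ∩ Dmitri ∩ Divya: 09:25-10:35, 13:05-14:30.
Imani ∩ Grace ∩ Priya ∩ Dmitri ∩ Divya ∩ Leo: 09:25-10:35, 13:05-14:30.
The last common window of at least 25 minutes is 13:05-14:30; a 25-minute meeting can start as late as 14:05 and still end by 14:30.

14:05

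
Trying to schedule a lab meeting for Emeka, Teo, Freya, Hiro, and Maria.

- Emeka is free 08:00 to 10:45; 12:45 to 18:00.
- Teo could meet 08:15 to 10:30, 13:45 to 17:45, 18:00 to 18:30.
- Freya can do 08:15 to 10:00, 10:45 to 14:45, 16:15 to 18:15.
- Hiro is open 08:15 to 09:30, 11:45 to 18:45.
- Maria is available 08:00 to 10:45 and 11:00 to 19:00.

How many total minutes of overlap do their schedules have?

225

Emeka ∩ Teo: 08:15-10:30, 13:45-17:45.
Emeka ∩ Teo ∩ Freya: 08:15-10:00, 13:45-14:45, 16:15-17:45.
Emeka ∩ Teo ∩ Freya ∩ Hiro: 08:15-09:30, 13:45-14:45, 16:15-17:45.
Emeka ∩ Teo ∩ Freya ∩ Hiro ∩ Maria: 08:15-09:30, 13:45-14:45, 16:15-17:45.
So the common availability across everyone is 08:15-09:30, 13:45-14:45, 16:15-17:45.
Summing the common windows: 75 + 60 + 90 = 225 minutes.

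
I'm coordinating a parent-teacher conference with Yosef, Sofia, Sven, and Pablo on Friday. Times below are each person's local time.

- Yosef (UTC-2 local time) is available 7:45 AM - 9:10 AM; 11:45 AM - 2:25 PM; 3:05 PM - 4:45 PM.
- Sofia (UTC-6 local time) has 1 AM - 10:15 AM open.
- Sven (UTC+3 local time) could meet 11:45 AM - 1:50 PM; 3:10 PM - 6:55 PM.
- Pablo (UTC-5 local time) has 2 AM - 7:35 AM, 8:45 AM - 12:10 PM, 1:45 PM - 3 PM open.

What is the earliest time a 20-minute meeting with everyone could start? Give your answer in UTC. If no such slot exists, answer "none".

09:45

Yosef in UTC: 09:45-11:10, 13:45-16:25, 17:05-18:45 (add 2h to convert from UTC-2).
Sofia in UTC: 07:00-16:15 (add 6h to convert from UTC-6).
Sven in UTC: 08:45-10:50, 12:10-15:55 (subtract 3h to convert from UTC+3).
Pablo in UTC: 07:00-12:35, 13:45-17:10, 18:45-20:00 (add 5h to convert from UTC-5).
Yosef ∩ Sofia: 09:45-11:10, 13:45-16:15.
Yosef ∩ Sofia ∩ Sven: 09:45-10:50, 13:45-15:55.
Yosef ∩ Sofia ∩ Sven ∩ Pablo: 09:45-10:50, 13:45-15:55.
Those are the intersection windows.
The first common window of at least 20 minutes is 09:45-10:50, so the earliest start is 09:45.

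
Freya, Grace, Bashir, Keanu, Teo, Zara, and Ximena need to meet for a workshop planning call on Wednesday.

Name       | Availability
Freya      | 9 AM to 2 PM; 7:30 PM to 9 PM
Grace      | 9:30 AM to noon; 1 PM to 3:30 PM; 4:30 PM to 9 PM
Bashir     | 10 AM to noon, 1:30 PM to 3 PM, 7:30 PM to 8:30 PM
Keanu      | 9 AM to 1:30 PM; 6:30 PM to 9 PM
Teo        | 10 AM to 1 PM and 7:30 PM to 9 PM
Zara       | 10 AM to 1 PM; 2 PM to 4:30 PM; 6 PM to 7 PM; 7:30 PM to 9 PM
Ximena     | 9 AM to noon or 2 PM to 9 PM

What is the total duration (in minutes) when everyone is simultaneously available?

180

Freya ∩ Grace: 09:30-12:00, 13:00-14:00, 19:30-21:00.
Freya ∩ Grace ∩ Bashir: 10:00-12:00, 13:30-14:00, 19:30-20:30.
Freya ∩ Grace ∩ Bashir ∩ Keanu: 10:00-12:00, 19:30-20:30.
Freya ∩ Grace ∩ Bashir ∩ Keanu ∩ Teo: 10:00-12:00, 19:30-20:30.
Freya ∩ Grace ∩ Bashir ∩ Keanu ∩ Teo ∩ Zara: 10:00-12:00, 19:30-20:30.
Freya ∩ Grace ∩ Bashir ∩ Keanu ∩ Teo ∩ Zara ∩ Ximena: 10:00-12:00, 19:30-20:30.
Those are the intersection windows.
Summing the common windows: 120 + 60 = 180 minutes.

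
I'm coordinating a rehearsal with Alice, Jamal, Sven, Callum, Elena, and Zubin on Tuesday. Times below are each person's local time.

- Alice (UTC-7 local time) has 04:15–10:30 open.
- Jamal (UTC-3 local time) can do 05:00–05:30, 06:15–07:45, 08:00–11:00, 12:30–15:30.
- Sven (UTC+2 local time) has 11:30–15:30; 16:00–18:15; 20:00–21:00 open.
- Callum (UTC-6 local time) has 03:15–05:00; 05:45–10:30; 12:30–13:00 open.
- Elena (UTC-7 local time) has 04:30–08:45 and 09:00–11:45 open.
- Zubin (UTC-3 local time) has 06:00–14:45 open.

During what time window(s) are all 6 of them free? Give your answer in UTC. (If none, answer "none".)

11:45-13:30, 15:30-15:45, 16:00-16:15

Alice in UTC: 11:15-17:30 (add 7h to convert from UTC-7).
Jamal in UTC: 08:00-08:30, 09:15-10:45, 11:00-14:00, 15:30-18:30 (add 3h to convert from UTC-3).
Sven in UTC: 09:30-13:30, 14:00-16:15, 18:00-19:00 (subtract 2h to convert from UTC+2).
Callum in UTC: 09:15-11:00, 11:45-16:30, 18:30-19:00 (add 6h to convert from UTC-6).
Elena in UTC: 11:30-15:45, 16:00-18:45 (add 7h to convert from UTC-7).
Zubin in UTC: 09:00-17:45 (add 3h to convert from UTC-3).
Alice ∩ Jamal: 11:15-14:00, 15:30-17:30.
Alice ∩ Jamal ∩ Sven: 11:15-13:30, 15:30-16:15.
Alice ∩ Jamal ∩ Sven ∩ Callum: 11:45-13:30, 15:30-16:15.
Alice ∩ Jamal ∩ Sven ∩ Callum ∩ Elena: 11:45-13:30, 15:30-15:45, 16:00-16:15.
Alice ∩ Jamal ∩ Sven ∩ Callum ∩ Elena ∩ Zubin: 11:45-13:30, 15:30-15:45, 16:00-16:15.
So the common availability across everyone is 11:45-13:30, 15:30-15:45, 16:00-16:15.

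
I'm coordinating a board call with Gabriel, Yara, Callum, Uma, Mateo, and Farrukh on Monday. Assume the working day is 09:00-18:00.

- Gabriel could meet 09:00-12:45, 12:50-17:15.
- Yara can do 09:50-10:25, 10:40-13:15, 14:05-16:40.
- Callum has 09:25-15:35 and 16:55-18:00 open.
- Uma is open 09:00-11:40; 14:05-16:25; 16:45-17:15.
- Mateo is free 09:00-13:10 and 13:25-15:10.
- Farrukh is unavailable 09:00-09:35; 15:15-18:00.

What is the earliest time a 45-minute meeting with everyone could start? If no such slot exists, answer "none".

10:40

Gabriel free: 09:00-12:45, 12:50-17:15.
Yara free: 09:50-10:25, 10:40-13:15, 14:05-16:40.
Callum free: 09:25-15:35, 16:55-18:00.
Uma free: 09:00-11:40, 14:05-16:25, 16:45-17:15.
Mateo free: 09:00-13:10, 13:25-15:10.
Farrukh free: 09:35-15:15 (invert busy blocks within the working day).
Gabriel ∩ Yara: 09:50-10:25, 10:40-12:45, 12:50-13:15, 14:05-16:40.
Gabriel ∩ Yara ∩ Callum: 09:50-10:25, 10:40-12:45, 12:50-13:15, 14:05-15:35.
Gabriel ∩ Yara ∩ Callum ∩ Uma: 09:50-10:25, 10:40-11:40, 14:05-15:35.
Gabriel ∩ Yara ∩ Callum ∩ Uma ∩ Mateo: 09:50-10:25, 10:40-11:40, 14:05-15:10.
Gabriel ∩ Yara ∩ Callum ∩ Uma ∩ Mateo ∩ Farrukh: 09:50-10:25, 10:40-11:40, 14:05-15:10.
The first common window of at least 45 minutes is 10:40-11:40, so the earliest start is 10:40.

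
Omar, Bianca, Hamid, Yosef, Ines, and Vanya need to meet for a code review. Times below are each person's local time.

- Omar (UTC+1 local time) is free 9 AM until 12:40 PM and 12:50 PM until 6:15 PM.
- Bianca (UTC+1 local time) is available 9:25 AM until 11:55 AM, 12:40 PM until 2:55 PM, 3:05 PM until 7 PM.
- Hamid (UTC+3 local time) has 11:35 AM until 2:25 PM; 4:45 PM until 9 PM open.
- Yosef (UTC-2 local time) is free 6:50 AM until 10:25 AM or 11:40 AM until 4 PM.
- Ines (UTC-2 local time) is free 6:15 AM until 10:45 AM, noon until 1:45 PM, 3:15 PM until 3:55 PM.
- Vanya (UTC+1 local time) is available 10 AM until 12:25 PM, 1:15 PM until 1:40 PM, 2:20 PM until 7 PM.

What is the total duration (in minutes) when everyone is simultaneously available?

Omar in UTC: 08:00-11:40, 11:50-17:15 (subtract 1h to convert from UTC+1).
Bianca in UTC: 08:25-10:55, 11:40-13:55, 14:05-18:00 (subtract 1h to convert from UTC+1).
Hamid in UTC: 08:35-11:25, 13:45-18:00 (subtract 3h to convert from UTC+3).
Yosef in UTC: 08:50-12:25, 13:40-18:00 (add 2h to convert from UTC-2).
Ines in UTC: 08:15-12:45, 14:00-15:45, 17:15-17:55 (add 2h to convert from UTC-2).
Vanya in UTC: 09:00-11:25, 12:15-12:40, 13:20-18:00 (subtract 1h to convert from UTC+1).
Omar ∩ Bianca: 08:25-10:55, 11:50-13:55, 14:05-17:15.
Omar ∩ Bianca ∩ Hamid: 08:35-10:55, 13:45-13:55, 14:05-17:15.
Omar ∩ Bianca ∩ Hamid ∩ Yosef: 08:50-10:55, 13:45-13:55, 14:05-17:15.
Omar ∩ Bianca ∩ Hamid ∩ Yosef ∩ Ines: 08:50-10:55, 14:05-15:45.
Omar ∩ Bianca ∩ Hamid ∩ Yosef ∩ Ines ∩ Vanya: 09:00-10:55, 14:05-15:45.
Summing the common windows: 115 + 100 = 215 minutes.

215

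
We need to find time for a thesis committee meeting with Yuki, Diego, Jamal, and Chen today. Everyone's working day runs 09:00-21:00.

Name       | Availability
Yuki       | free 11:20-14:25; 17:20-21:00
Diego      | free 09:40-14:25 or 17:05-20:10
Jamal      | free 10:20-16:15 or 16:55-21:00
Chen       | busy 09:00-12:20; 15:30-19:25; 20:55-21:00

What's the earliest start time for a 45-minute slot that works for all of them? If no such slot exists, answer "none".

12:20

Yuki free: 11:20-14:25, 17:20-21:00.
Diego free: 09:40-14:25, 17:05-20:10.
Jamal free: 10:20-16:15, 16:55-21:00.
Chen free: 12:20-15:30, 19:25-20:55 (invert busy blocks within the working day).
Yuki ∩ Diego: 11:20-14:25, 17:20-20:10.
Yuki ∩ Diego ∩ Jamal: 11:20-14:25, 17:20-20:10.
Yuki ∩ Diego ∩ Jamal ∩ Chen: 12:20-14:25, 19:25-20:10.
So the common availability across everyone is 12:20-14:25, 19:25-20:10.
The first common window of at least 45 minutes is 12:20-14:25, so the earliest start is 12:20.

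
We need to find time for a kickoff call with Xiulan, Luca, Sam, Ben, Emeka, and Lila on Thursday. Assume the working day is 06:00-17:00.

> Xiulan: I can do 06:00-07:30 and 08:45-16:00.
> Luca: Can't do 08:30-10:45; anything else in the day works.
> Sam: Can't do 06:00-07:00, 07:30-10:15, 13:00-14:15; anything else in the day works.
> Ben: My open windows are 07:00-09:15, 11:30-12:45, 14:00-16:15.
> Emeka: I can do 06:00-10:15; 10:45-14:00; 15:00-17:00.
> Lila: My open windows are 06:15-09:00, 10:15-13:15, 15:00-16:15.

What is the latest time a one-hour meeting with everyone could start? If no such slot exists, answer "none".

Xiulan free: 06:00-07:30, 08:45-16:00.
Luca free: 06:00-08:30, 10:45-17:00 (invert busy blocks within the working day).
Sam free: 07:00-07:30, 10:15-13:00, 14:15-17:00 (invert busy blocks within the working day).
Ben free: 07:00-09:15, 11:30-12:45, 14:00-16:15.
Emeka free: 06:00-10:15, 10:45-14:00, 15:00-17:00.
Lila free: 06:15-09:00, 10:15-13:15, 15:00-16:15.
Xiulan ∩ Luca: 06:00-07:30, 10:45-16:00.
Xiulan ∩ Luca ∩ Sam: 07:00-07:30, 10:45-13:00, 14:15-16:00.
Xiulan ∩ Luca ∩ Sam ∩ Ben: 07:00-07:30, 11:30-12:45, 14:15-16:00.
Xiulan ∩ Luca ∩ Sam ∩ Ben ∩ Emeka: 07:00-07:30, 11:30-12:45, 15:00-16:00.
Xiulan ∩ Luca ∩ Sam ∩ Ben ∩ Emeka ∩ Lila: 07:00-07:30, 11:30-12:45, 15:00-16:00.
The last common window of at least 60 minutes is 15:00-16:00; a 60-minute meeting can start as late as 15:00 and still end by 16:00.

15:00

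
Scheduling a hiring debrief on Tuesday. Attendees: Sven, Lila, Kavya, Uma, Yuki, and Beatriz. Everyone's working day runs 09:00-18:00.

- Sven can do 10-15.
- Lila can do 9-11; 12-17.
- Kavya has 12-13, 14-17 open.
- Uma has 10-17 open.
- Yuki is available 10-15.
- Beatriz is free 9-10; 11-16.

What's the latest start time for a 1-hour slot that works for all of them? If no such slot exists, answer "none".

14:00

Sven ∩ Lila: 10:00-11:00, 12:00-15:00.
Sven ∩ Lila ∩ Kavya: 12:00-13:00, 14:00-15:00.
Sven ∩ Lila ∩ Kavya ∩ Uma: 12:00-13:00, 14:00-15:00.
Sven ∩ Lila ∩ Kavya ∩ Uma ∩ Yuki: 12:00-13:00, 14:00-15:00.
Sven ∩ Lila ∩ Kavya ∩ Uma ∩ Yuki ∩ Beatriz: 12:00-13:00, 14:00-15:00.
Those are the intersection windows.
The last common window of at least 60 minutes is 14:00-15:00; a 60-minute meeting can start as late as 14:00 and still end by 15:00.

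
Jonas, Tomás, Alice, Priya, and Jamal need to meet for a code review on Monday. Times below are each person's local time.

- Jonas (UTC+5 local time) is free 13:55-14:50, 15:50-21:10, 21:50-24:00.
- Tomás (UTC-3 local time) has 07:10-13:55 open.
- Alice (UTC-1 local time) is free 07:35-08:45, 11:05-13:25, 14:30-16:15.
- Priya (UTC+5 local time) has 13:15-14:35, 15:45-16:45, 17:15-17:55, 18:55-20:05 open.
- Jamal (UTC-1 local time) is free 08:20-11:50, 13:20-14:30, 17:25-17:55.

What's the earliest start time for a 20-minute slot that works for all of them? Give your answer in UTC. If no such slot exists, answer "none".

Jonas in UTC: 08:55-09:50, 10:50-16:10, 16:50-19:00 (subtract 5h to convert from UTC+5).
Tomás in UTC: 10:10-16:55 (add 3h to convert from UTC-3).
Alice in UTC: 08:35-09:45, 12:05-14:25, 15:30-17:15 (add 1h to convert from UTC-1).
Priya in UTC: 08:15-09:35, 10:45-11:45, 12:15-12:55, 13:55-15:05 (subtract 5h to convert from UTC+5).
Jamal in UTC: 09:20-12:50, 14:20-15:30, 18:25-18:55 (add 1h to convert from UTC-1).
Jonas ∩ Tomás: 10:50-16:10, 16:50-16:55.
Jonas ∩ Tomás ∩ Alice: 12:05-14:25, 15:30-16:10, 16:50-16:55.
Jonas ∩ Tomás ∩ Alice ∩ Priya: 12:15-12:55, 13:55-14:25.
Jonas ∩ Tomás ∩ Alice ∩ Priya ∩ Jamal: 12:15-12:50, 14:20-14:25.
The first common window of at least 20 minutes is 12:15-12:50, so the earliest start is 12:15.

12:15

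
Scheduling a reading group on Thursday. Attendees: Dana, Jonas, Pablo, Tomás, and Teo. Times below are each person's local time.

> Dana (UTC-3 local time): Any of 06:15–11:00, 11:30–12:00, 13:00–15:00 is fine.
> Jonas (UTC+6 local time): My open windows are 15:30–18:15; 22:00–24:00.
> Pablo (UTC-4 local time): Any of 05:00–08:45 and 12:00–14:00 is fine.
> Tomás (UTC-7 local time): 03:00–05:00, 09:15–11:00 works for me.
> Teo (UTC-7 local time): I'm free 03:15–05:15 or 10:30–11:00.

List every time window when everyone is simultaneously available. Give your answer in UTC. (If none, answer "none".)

10:15-12:00, 17:30-18:00

Dana in UTC: 09:15-14:00, 14:30-15:00, 16:00-18:00 (add 3h to convert from UTC-3).
Jonas in UTC: 09:30-12:15, 16:00-18:00 (subtract 6h to convert from UTC+6).
Pablo in UTC: 09:00-12:45, 16:00-18:00 (add 4h to convert from UTC-4).
Tomás in UTC: 10:00-12:00, 16:15-18:00 (add 7h to convert from UTC-7).
Teo in UTC: 10:15-12:15, 17:30-18:00 (add 7h to convert from UTC-7).
Dana ∩ Jonas: 09:30-12:15, 16:00-18:00.
Dana ∩ Jonas ∩ Pablo: 09:30-12:15, 16:00-18:00.
Dana ∩ Jonas ∩ Pablo ∩ Tomás: 10:00-12:00, 16:15-18:00.
Dana ∩ Jonas ∩ Pablo ∩ Tomás ∩ Teo: 10:15-12:00, 17:30-18:00.
Those are the intersection windows.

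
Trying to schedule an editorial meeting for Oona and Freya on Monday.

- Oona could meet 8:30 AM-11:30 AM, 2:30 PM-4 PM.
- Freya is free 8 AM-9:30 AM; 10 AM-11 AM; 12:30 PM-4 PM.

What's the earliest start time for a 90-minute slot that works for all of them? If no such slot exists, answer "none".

14:30

Oona ∩ Freya: 08:30-09:30, 10:00-11:00, 14:30-16:00.
The first common window of at least 90 minutes is 14:30-16:00, so the earliest start is 14:30.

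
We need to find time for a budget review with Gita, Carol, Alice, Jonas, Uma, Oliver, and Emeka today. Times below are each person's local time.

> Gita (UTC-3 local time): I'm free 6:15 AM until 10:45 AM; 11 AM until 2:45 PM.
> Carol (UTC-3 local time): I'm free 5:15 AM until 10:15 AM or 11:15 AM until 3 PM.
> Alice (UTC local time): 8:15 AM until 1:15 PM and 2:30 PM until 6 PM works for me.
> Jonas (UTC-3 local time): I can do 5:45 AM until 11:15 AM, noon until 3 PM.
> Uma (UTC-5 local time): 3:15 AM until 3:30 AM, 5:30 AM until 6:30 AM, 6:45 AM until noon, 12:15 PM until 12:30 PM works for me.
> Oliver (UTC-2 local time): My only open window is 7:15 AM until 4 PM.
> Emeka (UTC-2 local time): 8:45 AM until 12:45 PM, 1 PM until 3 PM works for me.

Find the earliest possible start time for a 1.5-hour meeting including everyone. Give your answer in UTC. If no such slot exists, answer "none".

Gita in UTC: 09:15-13:45, 14:00-17:45 (add 3h to convert from UTC-3).
Carol in UTC: 08:15-13:15, 14:15-18:00 (add 3h to convert from UTC-3).
Alice in UTC: 08:15-13:15, 14:30-18:00.
Jonas in UTC: 08:45-14:15, 15:00-18:00 (add 3h to convert from UTC-3).
Uma in UTC: 08:15-08:30, 10:30-11:30, 11:45-17:00, 17:15-17:30 (add 5h to convert from UTC-5).
Oliver in UTC: 09:15-18:00 (add 2h to convert from UTC-2).
Emeka in UTC: 10:45-14:45, 15:00-17:00 (add 2h to convert from UTC-2).
Gita ∩ Carol: 09:15-13:15, 14:15-17:45.
Gita ∩ Carol ∩ Alice: 09:15-13:15, 14:30-17:45.
Gita ∩ Carol ∩ Alice ∩ Jonas: 09:15-13:15, 15:00-17:45.
Gita ∩ Carol ∩ Alice ∩ Jonas ∩ Uma: 10:30-11:30, 11:45-13:15, 15:00-17:00, 17:15-17:30.
Gita ∩ Carol ∩ Alice ∩ Jonas ∩ Uma ∩ Oliver: 10:30-11:30, 11:45-13:15, 15:00-17:00, 17:15-17:30.
Gita ∩ Carol ∩ Alice ∩ Jonas ∩ Uma ∩ Oliver ∩ Emeka: 10:45-11:30, 11:45-13:15, 15:00-17:00.
The first common window of at least 90 minutes is 11:45-13:15, so the earliest start is 11:45.

11:45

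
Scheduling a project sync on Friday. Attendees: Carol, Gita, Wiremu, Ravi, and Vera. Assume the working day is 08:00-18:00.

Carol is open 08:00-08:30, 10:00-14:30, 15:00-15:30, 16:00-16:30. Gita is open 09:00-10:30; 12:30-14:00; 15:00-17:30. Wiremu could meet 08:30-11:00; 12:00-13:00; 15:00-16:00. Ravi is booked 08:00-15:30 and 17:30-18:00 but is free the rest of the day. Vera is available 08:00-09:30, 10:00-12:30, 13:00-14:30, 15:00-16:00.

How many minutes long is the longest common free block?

0

Carol free: 08:00-08:30, 10:00-14:30, 15:00-15:30, 16:00-16:30.
Gita free: 09:00-10:30, 12:30-14:00, 15:00-17:30.
Wiremu free: 08:30-11:00, 12:00-13:00, 15:00-16:00.
Ravi free: 15:30-17:30 (invert busy blocks within the working day).
Vera free: 08:00-09:30, 10:00-12:30, 13:00-14:30, 15:00-16:00.
Carol ∩ Gita: 10:00-10:30, 12:30-14:00, 15:00-15:30, 16:00-16:30.
Carol ∩ Gita ∩ Wiremu: 10:00-10:30, 12:30-13:00, 15:00-15:30.
Carol ∩ Gita ∩ Wiremu ∩ Ravi: ∅.
Carol ∩ Gita ∩ Wiremu ∩ Ravi ∩ Vera: ∅.
There is no time when everyone is free.
No common window exists, so the longest block is 0 minutes.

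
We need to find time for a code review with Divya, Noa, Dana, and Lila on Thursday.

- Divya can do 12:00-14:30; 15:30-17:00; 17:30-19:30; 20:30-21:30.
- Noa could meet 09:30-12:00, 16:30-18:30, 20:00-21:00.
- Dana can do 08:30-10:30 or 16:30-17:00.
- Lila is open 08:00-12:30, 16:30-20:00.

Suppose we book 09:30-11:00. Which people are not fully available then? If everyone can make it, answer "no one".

Divya: not fully free for 09:30-11:00. Noa: free for 09:30-11:00. Dana: not fully free for 09:30-11:00. Lila: free for 09:30-11:00.

Dana, Divya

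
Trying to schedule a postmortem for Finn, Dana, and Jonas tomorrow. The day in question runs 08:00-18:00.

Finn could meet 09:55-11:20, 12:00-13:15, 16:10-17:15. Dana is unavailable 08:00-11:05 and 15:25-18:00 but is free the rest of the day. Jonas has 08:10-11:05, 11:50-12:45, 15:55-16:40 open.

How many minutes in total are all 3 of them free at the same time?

Finn free: 09:55-11:20, 12:00-13:15, 16:10-17:15.
Dana free: 11:05-15:25 (invert busy blocks within the working day).
Jonas free: 08:10-11:05, 11:50-12:45, 15:55-16:40.
Finn ∩ Dana: 11:05-11:20, 12:00-13:15.
Finn ∩ Dana ∩ Jonas: 12:00-12:45.
That's a single block of 45 minutes.

45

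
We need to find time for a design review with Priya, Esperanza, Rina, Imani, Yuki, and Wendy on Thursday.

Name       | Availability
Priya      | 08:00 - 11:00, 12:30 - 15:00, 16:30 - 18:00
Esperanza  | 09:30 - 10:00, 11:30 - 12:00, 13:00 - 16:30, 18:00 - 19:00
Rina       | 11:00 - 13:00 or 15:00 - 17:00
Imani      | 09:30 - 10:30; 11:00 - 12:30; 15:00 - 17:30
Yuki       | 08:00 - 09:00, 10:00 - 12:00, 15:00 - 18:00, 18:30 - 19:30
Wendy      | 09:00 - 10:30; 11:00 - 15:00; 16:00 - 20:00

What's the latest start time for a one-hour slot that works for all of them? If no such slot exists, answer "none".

Priya ∩ Esperanza: 09:30-10:00, 13:00-15:00.
Priya ∩ Esperanza ∩ Rina: ∅.
Priya ∩ Esperanza ∩ Rina ∩ Imani: ∅.
Priya ∩ Esperanza ∩ Rina ∩ Imani ∩ Yuki: ∅.
Priya ∩ Esperanza ∩ Rina ∩ Imani ∩ Yuki ∩ Wendy: ∅.
There is no time when everyone is free.
No common window is at least 60 minutes long.

none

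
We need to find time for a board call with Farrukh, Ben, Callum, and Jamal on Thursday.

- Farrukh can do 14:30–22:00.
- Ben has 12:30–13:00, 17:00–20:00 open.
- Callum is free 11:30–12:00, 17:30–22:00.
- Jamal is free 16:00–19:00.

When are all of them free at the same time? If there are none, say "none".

17:30-19:00

Farrukh ∩ Ben: 17:00-20:00.
Farrukh ∩ Ben ∩ Callum: 17:30-20:00.
Farrukh ∩ Ben ∩ Callum ∩ Jamal: 17:30-19:00.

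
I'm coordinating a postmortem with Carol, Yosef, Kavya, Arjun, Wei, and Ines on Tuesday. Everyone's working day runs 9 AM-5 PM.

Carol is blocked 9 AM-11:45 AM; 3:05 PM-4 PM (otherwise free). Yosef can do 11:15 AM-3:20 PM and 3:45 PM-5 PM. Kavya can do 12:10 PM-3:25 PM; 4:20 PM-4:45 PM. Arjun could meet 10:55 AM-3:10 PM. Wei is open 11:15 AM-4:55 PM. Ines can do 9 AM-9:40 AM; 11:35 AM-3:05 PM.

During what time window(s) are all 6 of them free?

Carol free: 11:45-15:05, 16:00-17:00 (invert busy blocks within the working day).
Yosef free: 11:15-15:20, 15:45-17:00.
Kavya free: 12:10-15:25, 16:20-16:45.
Arjun free: 10:55-15:10.
Wei free: 11:15-16:55.
Ines free: 09:00-09:40, 11:35-15:05.
Carol ∩ Yosef: 11:45-15:05, 16:00-17:00.
Carol ∩ Yosef ∩ Kavya: 12:10-15:05, 16:20-16:45.
Carol ∩ Yosef ∩ Kavya ∩ Arjun: 12:10-15:05.
Carol ∩ Yosef ∩ Kavya ∩ Arjun ∩ Wei: 12:10-15:05.
Carol ∩ Yosef ∩ Kavya ∩ Arjun ∩ Wei ∩ Ines: 12:10-15:05.
So the common availability across everyone is 12:10-15:05.

12:10-15:05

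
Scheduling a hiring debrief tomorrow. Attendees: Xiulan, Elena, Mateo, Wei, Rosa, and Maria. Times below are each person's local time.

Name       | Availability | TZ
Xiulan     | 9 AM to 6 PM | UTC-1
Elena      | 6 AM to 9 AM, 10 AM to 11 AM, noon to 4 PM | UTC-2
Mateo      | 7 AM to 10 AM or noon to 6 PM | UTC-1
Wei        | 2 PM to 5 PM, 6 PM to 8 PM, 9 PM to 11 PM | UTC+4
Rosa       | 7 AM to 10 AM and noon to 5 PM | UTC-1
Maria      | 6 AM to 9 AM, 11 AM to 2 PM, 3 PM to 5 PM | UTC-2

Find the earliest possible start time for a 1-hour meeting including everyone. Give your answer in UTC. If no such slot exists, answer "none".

Xiulan in UTC: 10:00-19:00 (add 1h to convert from UTC-1).
Elena in UTC: 08:00-11:00, 12:00-13:00, 14:00-18:00 (add 2h to convert from UTC-2).
Mateo in UTC: 08:00-11:00, 13:00-19:00 (add 1h to convert from UTC-1).
Wei in UTC: 10:00-13:00, 14:00-16:00, 17:00-19:00 (subtract 4h to convert from UTC+4).
Rosa in UTC: 08:00-11:00, 13:00-18:00 (add 1h to convert from UTC-1).
Maria in UTC: 08:00-11:00, 13:00-16:00, 17:00-19:00 (add 2h to convert from UTC-2).
Xiulan ∩ Elena: 10:00-11:00, 12:00-13:00, 14:00-18:00.
Xiulan ∩ Elena ∩ Mateo: 10:00-11:00, 14:00-18:00.
Xiulan ∩ Elena ∩ Mateo ∩ Wei: 10:00-11:00, 14:00-16:00, 17:00-18:00.
Xiulan ∩ Elena ∩ Mateo ∩ Wei ∩ Rosa: 10:00-11:00, 14:00-16:00, 17:00-18:00.
Xiulan ∩ Elena ∩ Mateo ∩ Wei ∩ Rosa ∩ Maria: 10:00-11:00, 14:00-16:00, 17:00-18:00.
Those are the intersection windows.
The first common window of at least 60 minutes is 10:00-11:00, so the earliest start is 10:00.

10:00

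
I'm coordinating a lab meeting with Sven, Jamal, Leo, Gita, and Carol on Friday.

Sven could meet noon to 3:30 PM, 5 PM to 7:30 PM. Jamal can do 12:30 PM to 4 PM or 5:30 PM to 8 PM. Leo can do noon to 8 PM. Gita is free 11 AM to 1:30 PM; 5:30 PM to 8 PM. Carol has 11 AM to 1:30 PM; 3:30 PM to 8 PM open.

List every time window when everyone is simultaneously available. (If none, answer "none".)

12:30-13:30, 17:30-19:30

Sven ∩ Jamal: 12:30-15:30, 17:30-19:30.
Sven ∩ Jamal ∩ Leo: 12:30-15:30, 17:30-19:30.
Sven ∩ Jamal ∩ Leo ∩ Gita: 12:30-13:30, 17:30-19:30.
Sven ∩ Jamal ∩ Leo ∩ Gita ∩ Carol: 12:30-13:30, 17:30-19:30.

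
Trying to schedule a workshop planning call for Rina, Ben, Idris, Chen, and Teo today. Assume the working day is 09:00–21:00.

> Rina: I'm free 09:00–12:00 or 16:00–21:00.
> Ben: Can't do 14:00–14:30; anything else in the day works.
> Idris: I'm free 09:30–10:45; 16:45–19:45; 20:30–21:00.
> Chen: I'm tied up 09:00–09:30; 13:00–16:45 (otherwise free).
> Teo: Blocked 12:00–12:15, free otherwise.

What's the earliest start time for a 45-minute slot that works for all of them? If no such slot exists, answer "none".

09:30

Rina free: 09:00-12:00, 16:00-21:00.
Ben free: 09:00-14:00, 14:30-21:00 (invert busy blocks within the working day).
Idris free: 09:30-10:45, 16:45-19:45, 20:30-21:00.
Chen free: 09:30-13:00, 16:45-21:00 (invert busy blocks within the working day).
Teo free: 09:00-12:00, 12:15-21:00 (invert busy blocks within the working day).
Rina ∩ Ben: 09:00-12:00, 16:00-21:00.
Rina ∩ Ben ∩ Idris: 09:30-10:45, 16:45-19:45, 20:30-21:00.
Rina ∩ Ben ∩ Idris ∩ Chen: 09:30-10:45, 16:45-19:45, 20:30-21:00.
Rina ∩ Ben ∩ Idris ∩ Chen ∩ Teo: 09:30-10:45, 16:45-19:45, 20:30-21:00.
So the common availability across everyone is 09:30-10:45, 16:45-19:45, 20:30-21:00.
The first common window of at least 45 minutes is 09:30-10:45, so the earliest start is 09:30.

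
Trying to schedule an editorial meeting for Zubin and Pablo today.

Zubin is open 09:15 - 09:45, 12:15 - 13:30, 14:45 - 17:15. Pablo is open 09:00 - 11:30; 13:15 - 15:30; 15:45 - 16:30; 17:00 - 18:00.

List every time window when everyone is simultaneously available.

Zubin ∩ Pablo: 09:15-09:45, 13:15-13:30, 14:45-15:30, 15:45-16:30, 17:00-17:15.
So the common availability across everyone is 09:15-09:45, 13:15-13:30, 14:45-15:30, 15:45-16:30, 17:00-17:15.

09:15-09:45, 13:15-13:30, 14:45-15:30, 15:45-16:30, 17:00-17:15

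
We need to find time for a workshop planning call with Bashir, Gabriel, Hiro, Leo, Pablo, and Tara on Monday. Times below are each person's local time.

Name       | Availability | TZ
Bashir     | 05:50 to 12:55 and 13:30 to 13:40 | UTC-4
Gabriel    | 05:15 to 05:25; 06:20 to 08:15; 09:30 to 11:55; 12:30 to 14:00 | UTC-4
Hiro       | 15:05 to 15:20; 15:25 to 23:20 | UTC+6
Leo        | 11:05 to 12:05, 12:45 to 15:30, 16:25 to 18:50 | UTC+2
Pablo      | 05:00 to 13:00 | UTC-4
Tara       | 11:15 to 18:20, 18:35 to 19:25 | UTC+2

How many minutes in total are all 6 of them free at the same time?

195

Bashir in UTC: 09:50-16:55, 17:30-17:40 (add 4h to convert from UTC-4).
Gabriel in UTC: 09:15-09:25, 10:20-12:15, 13:30-15:55, 16:30-18:00 (add 4h to convert from UTC-4).
Hiro in UTC: 09:05-09:20, 09:25-17:20 (subtract 6h to convert from UTC+6).
Leo in UTC: 09:05-10:05, 10:45-13:30, 14:25-16:50 (subtract 2h to convert from UTC+2).
Pablo in UTC: 09:00-17:00 (add 4h to convert from UTC-4).
Tara in UTC: 09:15-16:20, 16:35-17:25 (subtract 2h to convert from UTC+2).
Bashir ∩ Gabriel: 10:20-12:15, 13:30-15:55, 16:30-16:55, 17:30-17:40.
Bashir ∩ Gabriel ∩ Hiro: 10:20-12:15, 13:30-15:55, 16:30-16:55.
Bashir ∩ Gabriel ∩ Hiro ∩ Leo: 10:45-12:15, 14:25-15:55, 16:30-16:50.
Bashir ∩ Gabriel ∩ Hiro ∩ Leo ∩ Pablo: 10:45-12:15, 14:25-15:55, 16:30-16:50.
Bashir ∩ Gabriel ∩ Hiro ∩ Leo ∩ Pablo ∩ Tara: 10:45-12:15, 14:25-15:55, 16:35-16:50.
Summing the common windows: 90 + 90 + 15 = 195 minutes.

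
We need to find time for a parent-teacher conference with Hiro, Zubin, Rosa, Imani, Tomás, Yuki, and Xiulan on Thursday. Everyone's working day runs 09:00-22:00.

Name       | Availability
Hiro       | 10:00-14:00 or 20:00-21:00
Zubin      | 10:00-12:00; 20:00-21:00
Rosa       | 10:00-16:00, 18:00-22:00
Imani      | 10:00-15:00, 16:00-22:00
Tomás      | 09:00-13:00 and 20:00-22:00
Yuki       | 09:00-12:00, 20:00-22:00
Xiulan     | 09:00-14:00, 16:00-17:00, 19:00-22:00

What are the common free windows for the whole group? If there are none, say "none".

Hiro ∩ Zubin: 10:00-12:00, 20:00-21:00.
Hiro ∩ Zubin ∩ Rosa: 10:00-12:00, 20:00-21:00.
Hiro ∩ Zubin ∩ Rosa ∩ Imani: 10:00-12:00, 20:00-21:00.
Hiro ∩ Zubin ∩ Rosa ∩ Imani ∩ Tomás: 10:00-12:00, 20:00-21:00.
Hiro ∩ Zubin ∩ Rosa ∩ Imani ∩ Tomás ∩ Yuki: 10:00-12:00, 20:00-21:00.
Hiro ∩ Zubin ∩ Rosa ∩ Imani ∩ Tomás ∩ Yuki ∩ Xiulan: 10:00-12:00, 20:00-21:00.

10:00-12:00, 20:00-21:00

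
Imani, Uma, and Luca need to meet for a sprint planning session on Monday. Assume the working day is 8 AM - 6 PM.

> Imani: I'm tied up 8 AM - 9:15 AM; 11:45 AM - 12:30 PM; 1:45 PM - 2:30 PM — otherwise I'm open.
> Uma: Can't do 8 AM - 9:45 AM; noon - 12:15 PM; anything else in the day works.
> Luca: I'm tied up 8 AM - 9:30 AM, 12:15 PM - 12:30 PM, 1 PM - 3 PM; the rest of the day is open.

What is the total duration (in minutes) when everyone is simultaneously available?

330

Imani free: 09:15-11:45, 12:30-13:45, 14:30-18:00 (invert busy blocks within the working day).
Uma free: 09:45-12:00, 12:15-18:00 (invert busy blocks within the working day).
Luca free: 09:30-12:15, 12:30-13:00, 15:00-18:00 (invert busy blocks within the working day).
Imani ∩ Uma: 09:45-11:45, 12:30-13:45, 14:30-18:00.
Imani ∩ Uma ∩ Luca: 09:45-11:45, 12:30-13:00, 15:00-18:00.
Those are the intersection windows.
Summing the common windows: 120 + 30 + 180 = 330 minutes.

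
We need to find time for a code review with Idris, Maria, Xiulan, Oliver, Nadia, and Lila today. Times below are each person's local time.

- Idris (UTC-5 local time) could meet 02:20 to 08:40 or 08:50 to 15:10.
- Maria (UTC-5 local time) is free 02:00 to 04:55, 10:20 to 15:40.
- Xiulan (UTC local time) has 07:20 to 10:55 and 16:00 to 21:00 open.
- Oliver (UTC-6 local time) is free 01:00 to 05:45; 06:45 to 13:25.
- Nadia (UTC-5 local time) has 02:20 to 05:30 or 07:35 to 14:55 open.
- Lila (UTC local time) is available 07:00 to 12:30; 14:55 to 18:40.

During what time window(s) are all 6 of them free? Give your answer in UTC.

Idris in UTC: 07:20-13:40, 13:50-20:10 (add 5h to convert from UTC-5).
Maria in UTC: 07:00-09:55, 15:20-20:40 (add 5h to convert from UTC-5).
Xiulan in UTC: 07:20-10:55, 16:00-21:00.
Oliver in UTC: 07:00-11:45, 12:45-19:25 (add 6h to convert from UTC-6).
Nadia in UTC: 07:20-10:30, 12:35-19:55 (add 5h to convert from UTC-5).
Lila in UTC: 07:00-12:30, 14:55-18:40.
Idris ∩ Maria: 07:20-09:55, 15:20-20:10.
Idris ∩ Maria ∩ Xiulan: 07:20-09:55, 16:00-20:10.
Idris ∩ Maria ∩ Xiulan ∩ Oliver: 07:20-09:55, 16:00-19:25.
Idris ∩ Maria ∩ Xiulan ∩ Oliver ∩ Nadia: 07:20-09:55, 16:00-19:25.
Idris ∩ Maria ∩ Xiulan ∩ Oliver ∩ Nadia ∩ Lila: 07:20-09:55, 16:00-18:40.

07:20-09:55, 16:00-18:40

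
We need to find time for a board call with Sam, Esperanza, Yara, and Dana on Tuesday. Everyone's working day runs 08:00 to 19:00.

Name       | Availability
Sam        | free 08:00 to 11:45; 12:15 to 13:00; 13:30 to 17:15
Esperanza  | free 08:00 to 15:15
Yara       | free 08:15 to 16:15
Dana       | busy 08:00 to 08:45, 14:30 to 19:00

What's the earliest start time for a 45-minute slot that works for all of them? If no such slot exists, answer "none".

Sam free: 08:00-11:45, 12:15-13:00, 13:30-17:15.
Esperanza free: 08:00-15:15.
Yara free: 08:15-16:15.
Dana free: 08:45-14:30 (invert busy blocks within the working day).
Sam ∩ Esperanza: 08:00-11:45, 12:15-13:00, 13:30-15:15.
Sam ∩ Esperanza ∩ Yara: 08:15-11:45, 12:15-13:00, 13:30-15:15.
Sam ∩ Esperanza ∩ Yara ∩ Dana: 08:45-11:45, 12:15-13:00, 13:30-14:30.
So the common availability across everyone is 08:45-11:45, 12:15-13:00, 13:30-14:30.
The first common window of at least 45 minutes is 08:45-11:45, so the earliest start is 08:45.

08:45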